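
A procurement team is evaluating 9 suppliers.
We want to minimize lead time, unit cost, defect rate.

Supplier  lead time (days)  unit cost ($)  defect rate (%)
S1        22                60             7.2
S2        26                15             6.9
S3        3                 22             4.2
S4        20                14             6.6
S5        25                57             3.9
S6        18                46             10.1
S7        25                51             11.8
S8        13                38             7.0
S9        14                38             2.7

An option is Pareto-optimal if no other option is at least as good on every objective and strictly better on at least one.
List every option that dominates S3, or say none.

none

S1: worse on lead time (22 vs 3).
S2: worse on lead time (26 vs 3).
S4: worse on lead time (20 vs 3).
S5: worse on lead time (25 vs 3).
S6: worse on lead time (18 vs 3).
S7: worse on lead time (25 vs 3).
S8: worse on lead time (13 vs 3).
S9: worse on lead time (14 vs 3).
No option dominates S3.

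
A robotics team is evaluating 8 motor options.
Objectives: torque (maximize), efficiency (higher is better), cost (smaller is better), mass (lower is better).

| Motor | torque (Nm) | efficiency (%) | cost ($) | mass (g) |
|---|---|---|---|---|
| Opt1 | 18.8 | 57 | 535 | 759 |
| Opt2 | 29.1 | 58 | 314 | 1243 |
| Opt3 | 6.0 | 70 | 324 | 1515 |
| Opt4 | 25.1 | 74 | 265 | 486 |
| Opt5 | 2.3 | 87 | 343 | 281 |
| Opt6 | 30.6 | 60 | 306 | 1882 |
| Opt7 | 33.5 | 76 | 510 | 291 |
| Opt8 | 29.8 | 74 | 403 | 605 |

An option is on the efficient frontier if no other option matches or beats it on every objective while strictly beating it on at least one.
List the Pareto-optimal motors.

Opt1: dominated by Opt4 (torque 25.1≥18.8, efficiency 74≥57, cost 265≤535, mass 486≤759).
Opt2: not dominated.
Opt3: dominated by Opt4 (torque 25.1≥6.0, efficiency 74≥70, cost 265≤324, mass 486≤1515).
Opt4: not dominated (best cost).
Opt5: not dominated (best efficiency).
Opt6: not dominated.
Opt7: not dominated (best torque).
Opt8: not dominated.

Opt2, Opt4, Opt5, Opt6, Opt7, Opt8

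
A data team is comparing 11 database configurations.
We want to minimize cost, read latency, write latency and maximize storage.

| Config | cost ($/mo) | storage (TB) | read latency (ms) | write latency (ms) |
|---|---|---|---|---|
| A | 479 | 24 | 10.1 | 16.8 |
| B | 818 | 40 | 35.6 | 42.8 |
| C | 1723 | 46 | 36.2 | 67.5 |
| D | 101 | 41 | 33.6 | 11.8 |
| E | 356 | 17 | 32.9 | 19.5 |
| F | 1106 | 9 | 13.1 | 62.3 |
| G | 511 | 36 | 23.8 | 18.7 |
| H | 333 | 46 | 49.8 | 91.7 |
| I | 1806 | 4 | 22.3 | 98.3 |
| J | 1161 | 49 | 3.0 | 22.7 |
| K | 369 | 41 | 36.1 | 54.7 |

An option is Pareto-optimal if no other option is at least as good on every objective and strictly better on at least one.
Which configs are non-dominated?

A, D, E, G, H, J

A: not dominated.
B: dominated by D (cost 101≤818, storage 41≥40, read latency 33.6≤35.6, write latency 11.8≤42.8).
C: dominated by J (cost 1161≤1723, storage 49≥46, read latency 3.0≤36.2, write latency 22.7≤67.5).
D: not dominated (best cost).
E: not dominated.
F: dominated by A (cost 479≤1106, storage 24≥9, read latency 10.1≤13.1, write latency 16.8≤62.3).
G: not dominated.
H: not dominated.
I: dominated by A (cost 479≤1806, storage 24≥4, read latency 10.1≤22.3, write latency 16.8≤98.3).
J: not dominated (best storage).
K: dominated by D (cost 101≤369, storage 41≥41, read latency 33.6≤36.1, write latency 11.8≤54.7).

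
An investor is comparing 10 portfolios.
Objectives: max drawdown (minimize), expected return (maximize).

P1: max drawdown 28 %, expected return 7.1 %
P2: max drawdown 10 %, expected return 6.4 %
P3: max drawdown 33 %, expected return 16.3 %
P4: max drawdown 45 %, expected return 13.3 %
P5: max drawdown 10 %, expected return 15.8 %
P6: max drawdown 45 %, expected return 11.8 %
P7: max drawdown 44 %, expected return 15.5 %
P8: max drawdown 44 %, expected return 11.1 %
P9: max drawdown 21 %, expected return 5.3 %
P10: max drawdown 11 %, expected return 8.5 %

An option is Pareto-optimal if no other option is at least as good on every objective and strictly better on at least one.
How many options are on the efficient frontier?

P1: dominated by P5 (max drawdown 10≤28, expected return 15.8≥7.1).
P2: dominated by P5 (max drawdown 10≤10, expected return 15.8≥6.4).
P3: not dominated (best expected return).
P4: dominated by P3 (max drawdown 33≤45, expected return 16.3≥13.3).
P5: not dominated.
P6: dominated by P3 (max drawdown 33≤45, expected return 16.3≥11.8).
P7: dominated by P3 (max drawdown 33≤44, expected return 16.3≥15.5).
P8: dominated by P3 (max drawdown 33≤44, expected return 16.3≥11.1).
P9: dominated by P2 (max drawdown 10≤21, expected return 6.4≥5.3).
P10: dominated by P5 (max drawdown 10≤11, expected return 15.8≥8.5).
Pareto-optimal: P3, P5 → 2.

2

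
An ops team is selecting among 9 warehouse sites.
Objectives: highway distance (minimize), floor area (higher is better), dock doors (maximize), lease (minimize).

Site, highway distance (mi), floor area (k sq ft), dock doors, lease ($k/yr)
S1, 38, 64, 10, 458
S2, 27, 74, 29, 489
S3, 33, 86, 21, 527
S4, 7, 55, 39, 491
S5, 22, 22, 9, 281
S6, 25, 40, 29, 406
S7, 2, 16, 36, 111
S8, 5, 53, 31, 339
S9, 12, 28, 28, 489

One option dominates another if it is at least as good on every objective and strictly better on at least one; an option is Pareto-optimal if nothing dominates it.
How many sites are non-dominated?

7

S1: not dominated.
S2: not dominated.
S3: not dominated (best floor area).
S4: not dominated (best dock doors).
S5: not dominated.
S6: dominated by S8 (highway distance 5≤25, floor area 53≥40, dock doors 31≥29, lease 339≤406).
S7: not dominated (best highway distance).
S8: not dominated.
S9: dominated by S8 (highway distance 5≤12, floor area 53≥28, dock doors 31≥28, lease 339≤489).
Pareto-optimal: S1, S2, S3, S4, S5, S7, S8 → 7.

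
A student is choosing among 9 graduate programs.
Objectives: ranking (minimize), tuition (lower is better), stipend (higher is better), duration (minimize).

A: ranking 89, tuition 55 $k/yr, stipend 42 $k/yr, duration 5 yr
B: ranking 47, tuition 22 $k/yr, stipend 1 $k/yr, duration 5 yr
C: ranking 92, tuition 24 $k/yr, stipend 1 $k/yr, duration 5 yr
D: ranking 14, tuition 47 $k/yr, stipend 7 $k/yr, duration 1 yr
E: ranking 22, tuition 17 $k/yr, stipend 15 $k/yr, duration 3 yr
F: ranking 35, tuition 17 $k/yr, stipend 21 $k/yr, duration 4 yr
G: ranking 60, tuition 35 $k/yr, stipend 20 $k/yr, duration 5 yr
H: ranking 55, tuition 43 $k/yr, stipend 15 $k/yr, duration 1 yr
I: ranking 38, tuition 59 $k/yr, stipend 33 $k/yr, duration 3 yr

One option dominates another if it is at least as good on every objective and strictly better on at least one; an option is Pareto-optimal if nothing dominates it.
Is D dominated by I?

No

I vs D: I is worse on ranking (38 vs 14), so it does not dominate D.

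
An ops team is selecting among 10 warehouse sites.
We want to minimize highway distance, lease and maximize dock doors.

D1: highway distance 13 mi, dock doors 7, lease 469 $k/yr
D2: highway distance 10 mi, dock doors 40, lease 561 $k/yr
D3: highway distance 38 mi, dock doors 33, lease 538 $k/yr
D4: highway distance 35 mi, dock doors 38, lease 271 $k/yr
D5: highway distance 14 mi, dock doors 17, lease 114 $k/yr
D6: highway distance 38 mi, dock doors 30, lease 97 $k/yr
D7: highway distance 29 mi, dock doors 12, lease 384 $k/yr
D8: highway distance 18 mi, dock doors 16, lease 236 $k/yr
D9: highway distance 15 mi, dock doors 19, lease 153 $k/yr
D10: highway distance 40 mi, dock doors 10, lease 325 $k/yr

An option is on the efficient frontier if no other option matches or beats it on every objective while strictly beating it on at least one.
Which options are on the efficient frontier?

D1, D2, D4, D5, D6, D9

D1: not dominated.
D2: not dominated (best highway distance).
D3: dominated by D4 (highway distance 35≤38, dock doors 38≥33, lease 271≤538).
D4: not dominated.
D5: not dominated.
D6: not dominated (best lease).
D7: dominated by D5 (highway distance 14≤29, dock doors 17≥12, lease 114≤384).
D8: dominated by D5 (highway distance 14≤18, dock doors 17≥16, lease 114≤236).
D9: not dominated.
D10: dominated by D4 (highway distance 35≤40, dock doors 38≥10, lease 271≤325).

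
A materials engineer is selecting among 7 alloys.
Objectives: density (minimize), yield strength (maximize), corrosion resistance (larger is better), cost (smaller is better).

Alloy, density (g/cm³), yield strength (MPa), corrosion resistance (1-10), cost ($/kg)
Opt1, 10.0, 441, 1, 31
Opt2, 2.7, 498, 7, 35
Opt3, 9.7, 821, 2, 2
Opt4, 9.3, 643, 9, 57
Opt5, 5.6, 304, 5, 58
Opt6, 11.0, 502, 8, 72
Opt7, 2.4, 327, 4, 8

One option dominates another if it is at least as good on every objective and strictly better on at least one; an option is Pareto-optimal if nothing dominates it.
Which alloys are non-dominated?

Opt1: dominated by Opt3 (density 9.7≤10.0, yield strength 821≥441, corrosion resistance 2≥1, cost 2≤31).
Opt2: not dominated.
Opt3: not dominated (best yield strength).
Opt4: not dominated (best corrosion resistance).
Opt5: dominated by Opt2 (density 2.7≤5.6, yield strength 498≥304, corrosion resistance 7≥5, cost 35≤58).
Opt6: dominated by Opt4 (density 9.3≤11.0, yield strength 643≥502, corrosion resistance 9≥8, cost 57≤72).
Opt7: not dominated (best density).

Opt2, Opt3, Opt4, Opt7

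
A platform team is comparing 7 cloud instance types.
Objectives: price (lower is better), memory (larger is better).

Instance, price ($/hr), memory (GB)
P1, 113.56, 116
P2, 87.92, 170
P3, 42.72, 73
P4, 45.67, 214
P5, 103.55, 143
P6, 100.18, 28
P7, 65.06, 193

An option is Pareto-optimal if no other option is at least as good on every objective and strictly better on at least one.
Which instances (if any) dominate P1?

P2, P4, P5, P7

P2: price 87.92≤113.56, memory 170≥116 — dominates P1.
P4: price 45.67≤113.56, memory 214≥116 — dominates P1.
P5: price 103.55≤113.56, memory 143≥116 — dominates P1.
P7: price 65.06≤113.56, memory 193≥116 — dominates P1.
Others (P3, P6) are each worse than P1 on at least one objective.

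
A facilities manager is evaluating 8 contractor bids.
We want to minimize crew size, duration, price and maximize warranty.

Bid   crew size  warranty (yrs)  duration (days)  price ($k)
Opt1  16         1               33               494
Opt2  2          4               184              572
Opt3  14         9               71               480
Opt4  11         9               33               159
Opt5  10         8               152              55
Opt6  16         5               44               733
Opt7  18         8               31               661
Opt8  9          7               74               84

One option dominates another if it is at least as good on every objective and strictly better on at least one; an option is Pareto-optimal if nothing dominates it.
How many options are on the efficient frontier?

Opt1: dominated by Opt4 (crew size 11≤16, warranty 9≥1, duration 33≤33, price 159≤494).
Opt2: not dominated (best crew size).
Opt3: dominated by Opt4 (crew size 11≤14, warranty 9≥9, duration 33≤71, price 159≤480).
Opt4: not dominated.
Opt5: not dominated (best price).
Opt6: dominated by Opt4 (crew size 11≤16, warranty 9≥5, duration 33≤44, price 159≤733).
Opt7: not dominated (best duration).
Opt8: not dominated.
Pareto-optimal: Opt2, Opt4, Opt5, Opt7, Opt8 → 5.

5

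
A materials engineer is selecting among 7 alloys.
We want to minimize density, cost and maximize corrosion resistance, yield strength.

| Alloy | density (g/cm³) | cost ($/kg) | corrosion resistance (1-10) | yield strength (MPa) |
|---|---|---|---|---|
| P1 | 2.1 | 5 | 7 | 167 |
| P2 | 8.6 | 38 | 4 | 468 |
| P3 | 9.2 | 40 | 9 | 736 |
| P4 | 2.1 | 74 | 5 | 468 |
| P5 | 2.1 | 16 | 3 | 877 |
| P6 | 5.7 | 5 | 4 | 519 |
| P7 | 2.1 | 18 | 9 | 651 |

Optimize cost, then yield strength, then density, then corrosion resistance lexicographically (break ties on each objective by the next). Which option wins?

P6

First minimize cost: best is 5, kept {P1, P6}.
Then maximize yield strength: best is 519, kept {P6}.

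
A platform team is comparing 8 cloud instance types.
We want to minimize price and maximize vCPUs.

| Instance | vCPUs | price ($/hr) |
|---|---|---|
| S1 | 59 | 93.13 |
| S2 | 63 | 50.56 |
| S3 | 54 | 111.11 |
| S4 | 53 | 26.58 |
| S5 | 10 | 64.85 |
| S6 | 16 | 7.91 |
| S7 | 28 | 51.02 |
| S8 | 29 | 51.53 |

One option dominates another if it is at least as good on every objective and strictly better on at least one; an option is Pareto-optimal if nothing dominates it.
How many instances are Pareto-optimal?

S1: dominated by S2 (vCPUs 63≥59, price 50.56≤93.13).
S2: not dominated (best vCPUs).
S3: dominated by S1 (vCPUs 59≥54, price 93.13≤111.11).
S4: not dominated.
S5: dominated by S2 (vCPUs 63≥10, price 50.56≤64.85).
S6: not dominated (best price).
S7: dominated by S2 (vCPUs 63≥28, price 50.56≤51.02).
S8: dominated by S2 (vCPUs 63≥29, price 50.56≤51.53).
Pareto-optimal: S2, S4, S6 → 3.

3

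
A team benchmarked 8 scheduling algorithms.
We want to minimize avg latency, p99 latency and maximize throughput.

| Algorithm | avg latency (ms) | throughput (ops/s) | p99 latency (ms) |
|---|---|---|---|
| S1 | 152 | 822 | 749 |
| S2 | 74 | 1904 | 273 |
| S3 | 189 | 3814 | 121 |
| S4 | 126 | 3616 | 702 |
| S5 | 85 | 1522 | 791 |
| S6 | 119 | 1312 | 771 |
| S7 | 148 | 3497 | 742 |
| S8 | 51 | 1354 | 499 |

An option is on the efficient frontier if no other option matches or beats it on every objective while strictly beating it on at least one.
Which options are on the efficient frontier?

S2, S3, S4, S8

S1: dominated by S2 (avg latency 74≤152, throughput 1904≥822, p99 latency 273≤749).
S2: not dominated.
S3: not dominated (best throughput).
S4: not dominated.
S5: dominated by S2 (avg latency 74≤85, throughput 1904≥1522, p99 latency 273≤791).
S6: dominated by S2 (avg latency 74≤119, throughput 1904≥1312, p99 latency 273≤771).
S7: dominated by S4 (avg latency 126≤148, throughput 3616≥3497, p99 latency 702≤742).
S8: not dominated (best avg latency).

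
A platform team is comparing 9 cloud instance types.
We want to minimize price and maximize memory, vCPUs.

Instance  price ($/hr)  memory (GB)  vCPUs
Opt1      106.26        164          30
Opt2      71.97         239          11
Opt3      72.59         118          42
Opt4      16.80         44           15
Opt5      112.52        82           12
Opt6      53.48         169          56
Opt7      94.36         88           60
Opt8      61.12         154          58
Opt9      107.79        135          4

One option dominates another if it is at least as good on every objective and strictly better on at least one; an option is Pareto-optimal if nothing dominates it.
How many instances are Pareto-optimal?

Opt1: dominated by Opt6 (price 53.48≤106.26, memory 169≥164, vCPUs 56≥30).
Opt2: not dominated (best memory).
Opt3: dominated by Opt6 (price 53.48≤72.59, memory 169≥118, vCPUs 56≥42).
Opt4: not dominated (best price).
Opt5: dominated by Opt1 (price 106.26≤112.52, memory 164≥82, vCPUs 30≥12).
Opt6: not dominated.
Opt7: not dominated (best vCPUs).
Opt8: not dominated.
Opt9: dominated by Opt1 (price 106.26≤107.79, memory 164≥135, vCPUs 30≥4).
Pareto-optimal: Opt2, Opt4, Opt6, Opt7, Opt8 → 5.

5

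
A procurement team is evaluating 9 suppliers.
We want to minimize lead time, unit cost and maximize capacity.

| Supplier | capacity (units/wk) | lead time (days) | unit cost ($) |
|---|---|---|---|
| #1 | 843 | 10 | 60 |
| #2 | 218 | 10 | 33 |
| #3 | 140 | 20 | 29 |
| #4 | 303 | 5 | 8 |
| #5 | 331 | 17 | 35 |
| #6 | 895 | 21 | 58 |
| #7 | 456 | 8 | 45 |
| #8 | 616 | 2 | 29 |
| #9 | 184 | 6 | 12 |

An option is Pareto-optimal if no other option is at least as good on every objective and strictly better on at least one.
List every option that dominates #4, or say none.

none

#1: worse on lead time (10 vs 5).
#2: worse on capacity (218 vs 303).
#3: worse on capacity (140 vs 303).
#5: worse on lead time (17 vs 5).
#6: worse on lead time (21 vs 5).
#7: worse on lead time (8 vs 5).
#8: worse on unit cost (29 vs 8).
#9: worse on capacity (184 vs 303).
No option dominates #4.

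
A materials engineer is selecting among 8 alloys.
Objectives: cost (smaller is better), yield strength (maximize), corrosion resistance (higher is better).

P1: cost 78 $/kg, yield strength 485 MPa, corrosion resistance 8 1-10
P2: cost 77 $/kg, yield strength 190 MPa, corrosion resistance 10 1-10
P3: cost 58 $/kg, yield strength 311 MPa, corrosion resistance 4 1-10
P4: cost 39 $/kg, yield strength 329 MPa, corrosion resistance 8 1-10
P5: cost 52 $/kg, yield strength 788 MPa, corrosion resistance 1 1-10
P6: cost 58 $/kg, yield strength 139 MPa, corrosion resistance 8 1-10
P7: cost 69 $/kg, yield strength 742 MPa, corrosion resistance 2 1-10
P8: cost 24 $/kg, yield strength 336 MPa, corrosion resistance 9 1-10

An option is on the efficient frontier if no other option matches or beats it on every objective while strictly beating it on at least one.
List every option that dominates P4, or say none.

P8

P8: cost 24≤39, yield strength 336≥329, corrosion resistance 9≥8 — dominates P4.
Others (P1, P2, P3, P5, P6, P7) are each worse than P4 on at least one objective.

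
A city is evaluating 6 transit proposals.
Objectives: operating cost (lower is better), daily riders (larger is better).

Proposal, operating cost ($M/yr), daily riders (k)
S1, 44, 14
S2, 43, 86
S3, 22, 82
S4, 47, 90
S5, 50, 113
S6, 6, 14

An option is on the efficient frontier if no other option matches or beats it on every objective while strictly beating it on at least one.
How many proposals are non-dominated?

5

S1: dominated by S2 (operating cost 43≤44, daily riders 86≥14).
S2: not dominated.
S3: not dominated.
S4: not dominated.
S5: not dominated (best daily riders).
S6: not dominated (best operating cost).
Pareto-optimal: S2, S3, S4, S5, S6 → 5.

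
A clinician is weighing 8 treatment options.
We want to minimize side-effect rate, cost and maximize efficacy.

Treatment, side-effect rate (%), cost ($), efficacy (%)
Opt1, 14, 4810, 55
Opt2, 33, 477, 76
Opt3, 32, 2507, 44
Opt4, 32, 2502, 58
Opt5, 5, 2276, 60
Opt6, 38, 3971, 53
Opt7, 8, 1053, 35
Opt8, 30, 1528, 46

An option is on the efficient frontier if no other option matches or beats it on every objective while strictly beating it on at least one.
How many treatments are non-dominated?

4

Opt1: dominated by Opt5 (side-effect rate 5≤14, cost 2276≤4810, efficacy 60≥55).
Opt2: not dominated (best cost).
Opt3: dominated by Opt4 (side-effect rate 32≤32, cost 2502≤2507, efficacy 58≥44).
Opt4: dominated by Opt5 (side-effect rate 5≤32, cost 2276≤2502, efficacy 60≥58).
Opt5: not dominated (best side-effect rate).
Opt6: dominated by Opt2 (side-effect rate 33≤38, cost 477≤3971, efficacy 76≥53).
Opt7: not dominated.
Opt8: not dominated.
Pareto-optimal: Opt2, Opt5, Opt7, Opt8 → 4.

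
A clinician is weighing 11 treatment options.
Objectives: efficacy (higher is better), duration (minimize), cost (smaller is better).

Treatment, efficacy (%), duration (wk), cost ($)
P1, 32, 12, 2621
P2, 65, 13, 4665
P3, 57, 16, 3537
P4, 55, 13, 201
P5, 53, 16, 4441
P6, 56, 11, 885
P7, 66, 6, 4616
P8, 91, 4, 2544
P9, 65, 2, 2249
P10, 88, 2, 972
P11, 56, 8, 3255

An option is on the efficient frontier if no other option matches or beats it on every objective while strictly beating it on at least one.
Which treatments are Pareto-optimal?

P1: dominated by P6 (efficacy 56≥32, duration 11≤12, cost 885≤2621).
P2: dominated by P7 (efficacy 66≥65, duration 6≤13, cost 4616≤4665).
P3: dominated by P8 (efficacy 91≥57, duration 4≤16, cost 2544≤3537).
P4: not dominated (best cost).
P5: dominated by P3 (efficacy 57≥53, duration 16≤16, cost 3537≤4441).
P6: not dominated.
P7: dominated by P8 (efficacy 91≥66, duration 4≤6, cost 2544≤4616).
P8: not dominated (best efficacy).
P9: dominated by P10 (efficacy 88≥65, duration 2≤2, cost 972≤2249).
P10: not dominated.
P11: dominated by P8 (efficacy 91≥56, duration 4≤8, cost 2544≤3255).

P4, P6, P8, P10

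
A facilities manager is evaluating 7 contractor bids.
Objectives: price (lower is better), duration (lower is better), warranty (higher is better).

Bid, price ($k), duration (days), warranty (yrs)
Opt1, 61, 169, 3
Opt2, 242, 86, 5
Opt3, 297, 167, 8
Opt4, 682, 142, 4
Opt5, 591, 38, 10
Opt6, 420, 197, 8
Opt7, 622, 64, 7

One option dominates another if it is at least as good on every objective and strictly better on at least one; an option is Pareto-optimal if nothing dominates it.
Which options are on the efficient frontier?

Opt1, Opt2, Opt3, Opt5

Opt1: not dominated (best price).
Opt2: not dominated.
Opt3: not dominated.
Opt4: dominated by Opt2 (price 242≤682, duration 86≤142, warranty 5≥4).
Opt5: not dominated (best duration).
Opt6: dominated by Opt3 (price 297≤420, duration 167≤197, warranty 8≥8).
Opt7: dominated by Opt5 (price 591≤622, duration 38≤64, warranty 10≥7).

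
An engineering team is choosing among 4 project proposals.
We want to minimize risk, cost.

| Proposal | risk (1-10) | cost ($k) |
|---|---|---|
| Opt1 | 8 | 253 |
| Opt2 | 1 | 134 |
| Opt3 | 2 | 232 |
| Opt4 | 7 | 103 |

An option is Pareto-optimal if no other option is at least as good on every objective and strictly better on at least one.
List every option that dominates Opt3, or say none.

Opt2: risk 1≤2, cost 134≤232 — dominates Opt3.
Others (Opt1, Opt4) are each worse than Opt3 on at least one objective.

Opt2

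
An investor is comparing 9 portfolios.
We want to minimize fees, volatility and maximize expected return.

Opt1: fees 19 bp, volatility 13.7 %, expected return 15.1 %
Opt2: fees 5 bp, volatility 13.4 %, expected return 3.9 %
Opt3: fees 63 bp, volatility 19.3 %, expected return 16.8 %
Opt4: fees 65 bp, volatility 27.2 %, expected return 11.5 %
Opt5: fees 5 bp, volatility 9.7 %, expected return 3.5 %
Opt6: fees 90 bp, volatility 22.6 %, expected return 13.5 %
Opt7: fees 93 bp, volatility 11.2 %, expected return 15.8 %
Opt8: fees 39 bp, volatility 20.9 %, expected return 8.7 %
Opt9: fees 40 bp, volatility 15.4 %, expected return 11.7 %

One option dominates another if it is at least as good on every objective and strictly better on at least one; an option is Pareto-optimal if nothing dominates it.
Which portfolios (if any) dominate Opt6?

Opt1: fees 19≤90, volatility 13.7≤22.6, expected return 15.1≥13.5 — dominates Opt6.
Opt3: fees 63≤90, volatility 19.3≤22.6, expected return 16.8≥13.5 — dominates Opt6.
Others (Opt2, Opt4, Opt5, Opt7, Opt8, Opt9) are each worse than Opt6 on at least one objective.

Opt1, Opt3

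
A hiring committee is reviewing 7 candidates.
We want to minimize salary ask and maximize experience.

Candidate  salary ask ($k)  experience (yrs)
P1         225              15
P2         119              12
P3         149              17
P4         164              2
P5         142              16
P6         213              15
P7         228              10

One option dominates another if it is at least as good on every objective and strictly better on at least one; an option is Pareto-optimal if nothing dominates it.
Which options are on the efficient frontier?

P1: dominated by P3 (salary ask 149≤225, experience 17≥15).
P2: not dominated (best salary ask).
P3: not dominated (best experience).
P4: dominated by P2 (salary ask 119≤164, experience 12≥2).
P5: not dominated.
P6: dominated by P3 (salary ask 149≤213, experience 17≥15).
P7: dominated by P1 (salary ask 225≤228, experience 15≥10).

P2, P3, P5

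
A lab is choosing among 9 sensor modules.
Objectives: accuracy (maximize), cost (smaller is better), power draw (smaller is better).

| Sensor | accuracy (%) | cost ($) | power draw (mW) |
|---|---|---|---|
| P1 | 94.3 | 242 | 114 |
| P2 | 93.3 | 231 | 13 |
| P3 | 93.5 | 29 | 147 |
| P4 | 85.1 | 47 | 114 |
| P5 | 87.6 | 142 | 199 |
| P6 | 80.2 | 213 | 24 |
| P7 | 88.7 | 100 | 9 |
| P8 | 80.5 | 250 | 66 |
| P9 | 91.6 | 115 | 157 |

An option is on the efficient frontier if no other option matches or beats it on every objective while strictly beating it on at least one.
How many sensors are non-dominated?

5

P1: not dominated (best accuracy).
P2: not dominated.
P3: not dominated (best cost).
P4: not dominated.
P5: dominated by P3 (accuracy 93.5≥87.6, cost 29≤142, power draw 147≤199).
P6: dominated by P7 (accuracy 88.7≥80.2, cost 100≤213, power draw 9≤24).
P7: not dominated (best power draw).
P8: dominated by P2 (accuracy 93.3≥80.5, cost 231≤250, power draw 13≤66).
P9: dominated by P3 (accuracy 93.5≥91.6, cost 29≤115, power draw 147≤157).
Pareto-optimal: P1, P2, P3, P4, P7 → 5.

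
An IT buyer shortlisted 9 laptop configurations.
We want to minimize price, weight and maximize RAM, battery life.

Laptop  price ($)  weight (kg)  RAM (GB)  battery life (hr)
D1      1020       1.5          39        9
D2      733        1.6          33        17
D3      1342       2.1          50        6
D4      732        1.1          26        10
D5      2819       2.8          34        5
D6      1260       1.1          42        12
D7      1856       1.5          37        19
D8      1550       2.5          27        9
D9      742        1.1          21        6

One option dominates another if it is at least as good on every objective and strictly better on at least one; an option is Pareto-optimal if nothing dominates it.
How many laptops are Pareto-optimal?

D1: not dominated.
D2: not dominated.
D3: not dominated (best RAM).
D4: not dominated (best price).
D5: dominated by D1 (price 1020≤2819, weight 1.5≤2.8, RAM 39≥34, battery life 9≥5).
D6: not dominated.
D7: not dominated (best battery life).
D8: dominated by D1 (price 1020≤1550, weight 1.5≤2.5, RAM 39≥27, battery life 9≥9).
D9: dominated by D4 (price 732≤742, weight 1.1≤1.1, RAM 26≥21, battery life 10≥6).
Pareto-optimal: D1, D2, D3, D4, D6, D7 → 6.

6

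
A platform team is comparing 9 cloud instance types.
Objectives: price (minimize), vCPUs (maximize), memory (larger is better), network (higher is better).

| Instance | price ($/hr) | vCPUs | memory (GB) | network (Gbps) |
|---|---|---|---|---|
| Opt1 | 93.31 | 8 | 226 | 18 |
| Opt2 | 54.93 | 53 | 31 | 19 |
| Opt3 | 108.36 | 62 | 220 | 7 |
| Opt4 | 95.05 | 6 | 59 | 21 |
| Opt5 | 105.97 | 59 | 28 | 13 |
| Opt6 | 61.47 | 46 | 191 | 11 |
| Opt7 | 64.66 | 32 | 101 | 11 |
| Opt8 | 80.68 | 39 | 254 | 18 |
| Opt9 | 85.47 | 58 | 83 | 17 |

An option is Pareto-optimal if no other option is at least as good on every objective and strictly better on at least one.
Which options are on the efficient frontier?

Opt1: dominated by Opt8 (price 80.68≤93.31, vCPUs 39≥8, memory 254≥226, network 18≥18).
Opt2: not dominated (best price).
Opt3: not dominated (best vCPUs).
Opt4: not dominated (best network).
Opt5: not dominated.
Opt6: not dominated.
Opt7: dominated by Opt6 (price 61.47≤64.66, vCPUs 46≥32, memory 191≥101, network 11≥11).
Opt8: not dominated (best memory).
Opt9: not dominated.

Opt2, Opt3, Opt4, Opt5, Opt6, Opt8, Opt9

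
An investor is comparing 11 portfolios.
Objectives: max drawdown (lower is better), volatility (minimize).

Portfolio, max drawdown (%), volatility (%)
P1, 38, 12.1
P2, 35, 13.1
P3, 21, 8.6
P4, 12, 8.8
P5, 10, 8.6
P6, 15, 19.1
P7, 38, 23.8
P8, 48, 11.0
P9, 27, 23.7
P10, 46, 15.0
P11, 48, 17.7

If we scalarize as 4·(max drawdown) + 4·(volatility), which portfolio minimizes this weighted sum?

P1: 4·38 + 4·12.1 = 200.4
P2: 4·35 + 4·13.1 = 192.4
P3: 4·21 + 4·8.6 = 118.4
P4: 4·12 + 4·8.8 = 83.2
P5: 4·10 + 4·8.6 = 74.4
P6: 4·15 + 4·19.1 = 136.4
P7: 4·38 + 4·23.8 = 247.2
P8: 4·48 + 4·11.0 = 236.0
P9: 4·27 + 4·23.7 = 202.8
P10: 4·46 + 4·15.0 = 244.0
P11: 4·48 + 4·17.7 = 262.8
Lowest: P5 at 74.4.

P5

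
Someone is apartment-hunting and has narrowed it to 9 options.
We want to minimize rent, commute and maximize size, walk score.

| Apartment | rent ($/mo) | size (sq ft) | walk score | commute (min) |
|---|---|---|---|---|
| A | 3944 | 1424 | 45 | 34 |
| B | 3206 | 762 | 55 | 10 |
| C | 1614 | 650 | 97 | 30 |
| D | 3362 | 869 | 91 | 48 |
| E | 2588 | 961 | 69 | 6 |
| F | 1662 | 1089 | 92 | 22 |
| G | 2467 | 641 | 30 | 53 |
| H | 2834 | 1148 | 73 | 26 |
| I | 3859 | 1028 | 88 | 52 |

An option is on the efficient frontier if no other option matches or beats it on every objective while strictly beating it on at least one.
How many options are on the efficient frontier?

5

A: not dominated (best size).
B: dominated by E (rent 2588≤3206, size 961≥762, walk score 69≥55, commute 6≤10).
C: not dominated (best rent).
D: dominated by F (rent 1662≤3362, size 1089≥869, walk score 92≥91, commute 22≤48).
E: not dominated (best commute).
F: not dominated.
G: dominated by C (rent 1614≤2467, size 650≥641, walk score 97≥30, commute 30≤53).
H: not dominated.
I: dominated by F (rent 1662≤3859, size 1089≥1028, walk score 92≥88, commute 22≤52).
Pareto-optimal: A, C, E, F, H → 5.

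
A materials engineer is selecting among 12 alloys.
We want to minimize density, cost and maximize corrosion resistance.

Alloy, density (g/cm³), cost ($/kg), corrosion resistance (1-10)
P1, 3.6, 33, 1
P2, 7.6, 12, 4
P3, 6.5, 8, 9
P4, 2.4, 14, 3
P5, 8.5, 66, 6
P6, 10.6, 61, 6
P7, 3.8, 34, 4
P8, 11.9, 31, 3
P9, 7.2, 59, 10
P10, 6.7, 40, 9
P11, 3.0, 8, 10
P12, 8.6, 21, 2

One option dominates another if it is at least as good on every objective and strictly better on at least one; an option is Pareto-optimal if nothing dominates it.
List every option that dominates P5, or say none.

P3, P9, P10, P11

P3: density 6.5≤8.5, cost 8≤66, corrosion resistance 9≥6 — dominates P5.
P9: density 7.2≤8.5, cost 59≤66, corrosion resistance 10≥6 — dominates P5.
P10: density 6.7≤8.5, cost 40≤66, corrosion resistance 9≥6 — dominates P5.
P11: density 3.0≤8.5, cost 8≤66, corrosion resistance 10≥6 — dominates P5.
Others (P1, P2, P4, P6, P7, P8, P12) are each worse than P5 on at least one objective.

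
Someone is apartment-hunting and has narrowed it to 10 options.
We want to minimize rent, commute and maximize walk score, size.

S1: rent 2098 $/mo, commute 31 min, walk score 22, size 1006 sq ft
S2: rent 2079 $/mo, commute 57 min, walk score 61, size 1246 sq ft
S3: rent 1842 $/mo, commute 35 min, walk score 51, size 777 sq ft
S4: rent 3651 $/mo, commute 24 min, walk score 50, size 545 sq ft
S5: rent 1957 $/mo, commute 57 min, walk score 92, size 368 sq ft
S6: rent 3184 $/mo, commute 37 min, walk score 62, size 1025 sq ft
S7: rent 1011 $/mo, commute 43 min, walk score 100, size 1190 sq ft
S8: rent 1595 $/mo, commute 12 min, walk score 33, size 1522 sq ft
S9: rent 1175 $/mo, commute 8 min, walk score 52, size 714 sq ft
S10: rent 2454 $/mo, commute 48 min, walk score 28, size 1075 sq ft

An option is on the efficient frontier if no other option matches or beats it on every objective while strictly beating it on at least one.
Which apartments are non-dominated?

S2, S3, S6, S7, S8, S9

S1: dominated by S8 (rent 1595≤2098, commute 12≤31, walk score 33≥22, size 1522≥1006).
S2: not dominated.
S3: not dominated.
S4: dominated by S9 (rent 1175≤3651, commute 8≤24, walk score 52≥50, size 714≥545).
S5: dominated by S7 (rent 1011≤1957, commute 43≤57, walk score 100≥92, size 1190≥368).
S6: not dominated.
S7: not dominated (best rent).
S8: not dominated (best size).
S9: not dominated (best commute).
S10: dominated by S7 (rent 1011≤2454, commute 43≤48, walk score 100≥28, size 1190≥1075).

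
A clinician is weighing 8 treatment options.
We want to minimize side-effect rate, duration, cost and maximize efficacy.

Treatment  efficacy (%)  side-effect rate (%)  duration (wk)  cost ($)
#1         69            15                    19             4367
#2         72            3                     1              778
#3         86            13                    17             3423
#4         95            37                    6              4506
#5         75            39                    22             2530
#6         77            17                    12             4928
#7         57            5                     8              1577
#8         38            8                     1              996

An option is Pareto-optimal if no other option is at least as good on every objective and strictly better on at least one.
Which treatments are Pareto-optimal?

#2, #3, #4, #5, #6

#1: dominated by #2 (efficacy 72≥69, side-effect rate 3≤15, duration 1≤19, cost 778≤4367).
#2: not dominated (best side-effect rate).
#3: not dominated.
#4: not dominated (best efficacy).
#5: not dominated.
#6: not dominated.
#7: dominated by #2 (efficacy 72≥57, side-effect rate 3≤5, duration 1≤8, cost 778≤1577).
#8: dominated by #2 (efficacy 72≥38, side-effect rate 3≤8, duration 1≤1, cost 778≤996).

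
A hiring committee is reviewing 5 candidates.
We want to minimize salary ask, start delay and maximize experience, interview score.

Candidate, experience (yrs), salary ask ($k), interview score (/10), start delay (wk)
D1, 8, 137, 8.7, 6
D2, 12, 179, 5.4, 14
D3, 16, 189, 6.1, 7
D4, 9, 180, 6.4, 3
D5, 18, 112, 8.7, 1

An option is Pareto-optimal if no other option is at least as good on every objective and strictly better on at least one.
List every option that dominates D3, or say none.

D5: experience 18≥16, salary ask 112≤189, interview score 8.7≥6.1, start delay 1≤7 — dominates D3.
Others (D1, D2, D4) are each worse than D3 on at least one objective.

D5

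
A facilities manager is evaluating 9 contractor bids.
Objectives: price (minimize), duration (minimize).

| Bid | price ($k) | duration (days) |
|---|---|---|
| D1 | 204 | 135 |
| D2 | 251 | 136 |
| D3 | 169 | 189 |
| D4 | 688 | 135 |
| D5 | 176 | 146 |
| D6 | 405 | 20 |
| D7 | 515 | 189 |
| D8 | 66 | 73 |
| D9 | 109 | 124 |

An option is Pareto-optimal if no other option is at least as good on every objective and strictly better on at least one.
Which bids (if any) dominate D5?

D8: price 66≤176, duration 73≤146 — dominates D5.
D9: price 109≤176, duration 124≤146 — dominates D5.
Others (D1, D2, D3, D4, D6, D7) are each worse than D5 on at least one objective.

D8, D9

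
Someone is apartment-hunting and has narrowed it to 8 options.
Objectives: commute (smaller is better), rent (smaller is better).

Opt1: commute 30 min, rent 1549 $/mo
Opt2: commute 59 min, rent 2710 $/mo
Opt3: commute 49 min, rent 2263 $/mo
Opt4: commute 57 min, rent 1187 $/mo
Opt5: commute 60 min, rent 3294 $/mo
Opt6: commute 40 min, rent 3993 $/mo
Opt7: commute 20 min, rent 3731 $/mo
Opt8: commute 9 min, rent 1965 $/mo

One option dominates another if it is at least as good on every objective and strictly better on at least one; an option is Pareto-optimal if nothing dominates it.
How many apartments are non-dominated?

Opt1: not dominated.
Opt2: dominated by Opt1 (commute 30≤59, rent 1549≤2710).
Opt3: dominated by Opt1 (commute 30≤49, rent 1549≤2263).
Opt4: not dominated (best rent).
Opt5: dominated by Opt1 (commute 30≤60, rent 1549≤3294).
Opt6: dominated by Opt1 (commute 30≤40, rent 1549≤3993).
Opt7: dominated by Opt8 (commute 9≤20, rent 1965≤3731).
Opt8: not dominated (best commute).
Pareto-optimal: Opt1, Opt4, Opt8 → 3.

3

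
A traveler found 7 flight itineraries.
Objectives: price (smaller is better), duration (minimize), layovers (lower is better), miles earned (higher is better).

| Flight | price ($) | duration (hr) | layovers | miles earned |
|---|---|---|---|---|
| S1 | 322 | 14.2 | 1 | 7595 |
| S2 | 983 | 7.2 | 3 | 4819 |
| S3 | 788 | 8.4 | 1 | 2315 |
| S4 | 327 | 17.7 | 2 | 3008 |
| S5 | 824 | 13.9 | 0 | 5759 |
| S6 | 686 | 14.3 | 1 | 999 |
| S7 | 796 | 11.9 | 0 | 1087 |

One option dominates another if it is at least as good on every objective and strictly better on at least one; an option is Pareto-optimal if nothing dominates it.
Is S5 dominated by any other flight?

S1: worse on duration (14.2 vs 13.9).
S2: worse on price (983 vs 824).
S3: worse on layovers (1 vs 0).
S4: worse on duration (17.7 vs 13.9).
S6: worse on duration (14.3 vs 13.9).
S7: worse on miles earned (1087 vs 5759).
No option is at least as good as S5 on every objective and strictly better on one.

No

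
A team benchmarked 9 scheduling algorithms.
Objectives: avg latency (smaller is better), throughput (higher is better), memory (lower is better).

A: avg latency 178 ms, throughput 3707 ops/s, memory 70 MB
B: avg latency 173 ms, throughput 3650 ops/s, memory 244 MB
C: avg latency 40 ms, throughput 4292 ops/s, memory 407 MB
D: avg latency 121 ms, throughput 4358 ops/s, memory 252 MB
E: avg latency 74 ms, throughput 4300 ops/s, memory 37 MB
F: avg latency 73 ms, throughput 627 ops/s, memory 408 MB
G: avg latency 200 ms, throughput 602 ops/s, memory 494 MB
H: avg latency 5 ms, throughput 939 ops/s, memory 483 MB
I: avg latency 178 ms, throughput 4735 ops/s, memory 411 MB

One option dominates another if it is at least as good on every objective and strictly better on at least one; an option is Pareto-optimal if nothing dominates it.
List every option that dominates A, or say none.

E

E: avg latency 74≤178, throughput 4300≥3707, memory 37≤70 — dominates A.
Others (B, C, D, F, G, H, I) are each worse than A on at least one objective.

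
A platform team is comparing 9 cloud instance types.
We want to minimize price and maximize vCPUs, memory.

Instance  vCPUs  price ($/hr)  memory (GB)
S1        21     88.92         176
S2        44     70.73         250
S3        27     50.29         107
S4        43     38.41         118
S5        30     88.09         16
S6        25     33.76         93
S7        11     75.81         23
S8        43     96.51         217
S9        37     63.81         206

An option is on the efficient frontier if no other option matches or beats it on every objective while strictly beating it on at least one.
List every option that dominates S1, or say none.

S2: vCPUs 44≥21, price 70.73≤88.92, memory 250≥176 — dominates S1.
S9: vCPUs 37≥21, price 63.81≤88.92, memory 206≥176 — dominates S1.
Others (S3, S4, S5, S6, S7, S8) are each worse than S1 on at least one objective.

S2, S9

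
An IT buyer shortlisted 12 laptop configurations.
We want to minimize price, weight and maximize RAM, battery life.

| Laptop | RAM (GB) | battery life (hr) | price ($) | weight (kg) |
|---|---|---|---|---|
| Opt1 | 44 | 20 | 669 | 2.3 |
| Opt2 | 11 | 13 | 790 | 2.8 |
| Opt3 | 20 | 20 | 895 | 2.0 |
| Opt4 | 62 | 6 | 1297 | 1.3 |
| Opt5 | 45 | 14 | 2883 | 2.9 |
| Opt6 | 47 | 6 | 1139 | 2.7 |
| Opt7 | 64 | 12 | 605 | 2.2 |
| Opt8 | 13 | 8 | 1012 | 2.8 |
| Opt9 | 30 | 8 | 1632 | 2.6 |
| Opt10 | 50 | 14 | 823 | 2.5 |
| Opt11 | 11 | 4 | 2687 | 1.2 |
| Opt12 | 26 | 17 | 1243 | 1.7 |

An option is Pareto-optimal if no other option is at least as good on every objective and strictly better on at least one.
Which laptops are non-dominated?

Opt1, Opt3, Opt4, Opt7, Opt10, Opt11, Opt12

Opt1: not dominated.
Opt2: dominated by Opt1 (RAM 44≥11, battery life 20≥13, price 669≤790, weight 2.3≤2.8).
Opt3: not dominated.
Opt4: not dominated.
Opt5: dominated by Opt10 (RAM 50≥45, battery life 14≥14, price 823≤2883, weight 2.5≤2.9).
Opt6: dominated by Opt7 (RAM 64≥47, battery life 12≥6, price 605≤1139, weight 2.2≤2.7).
Opt7: not dominated (best RAM).
Opt8: dominated by Opt1 (RAM 44≥13, battery life 20≥8, price 669≤1012, weight 2.3≤2.8).
Opt9: dominated by Opt1 (RAM 44≥30, battery life 20≥8, price 669≤1632, weight 2.3≤2.6).
Opt10: not dominated.
Opt11: not dominated (best weight).
Opt12: not dominated.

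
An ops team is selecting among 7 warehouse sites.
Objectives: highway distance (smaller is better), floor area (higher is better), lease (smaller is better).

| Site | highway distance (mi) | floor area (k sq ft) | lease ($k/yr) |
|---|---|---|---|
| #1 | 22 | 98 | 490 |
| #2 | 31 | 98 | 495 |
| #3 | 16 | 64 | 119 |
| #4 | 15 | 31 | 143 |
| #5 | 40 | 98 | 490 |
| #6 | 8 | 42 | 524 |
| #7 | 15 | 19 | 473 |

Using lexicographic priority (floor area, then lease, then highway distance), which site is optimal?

First maximize floor area: best is 98, kept {#1, #2, #5}.
Then minimize lease: best is 490, kept {#1, #5}.
Then minimize highway distance: best is 22, kept {#1}.

#1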